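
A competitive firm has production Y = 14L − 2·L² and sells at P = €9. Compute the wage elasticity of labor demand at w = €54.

From P·MP_L = w with MP_L = 14 − 4L, labor demand is L(w) = (14 − w/9)/4.
dL/dw = −1/(36) = -1/36.
At w = 54, L = 2, so ε = (dL/dw)·(w/L) = (-1/36)·(54/2) = -0.75.

ε = -0.75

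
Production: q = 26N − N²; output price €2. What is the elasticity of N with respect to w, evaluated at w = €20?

From P·MP_N = w with MP_N = 26 − 2N, labor demand is N(w) = (26 − w/2)/2.
dN/dw = −1/(4) = -0.25.
At w = 20, N = 8, so ε = (dN/dw)·(w/N) = (-0.25)·(20/8) = -0.625.

ε = -0.625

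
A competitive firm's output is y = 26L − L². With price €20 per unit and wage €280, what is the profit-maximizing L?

The marginal product of L is MP_L = 26 − 2L.
A price-taking firm hires until the value of the marginal product equals the wage: P·MP_L = w, so 20·(26 − 2L) = 280.
Then 26 − 2L = 14, giving L = 6.

L* = 6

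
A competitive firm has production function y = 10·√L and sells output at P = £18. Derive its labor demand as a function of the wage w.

MP_L = (1/2)·10·L^(-1/2) = 5·L^(-1/2).
Setting P·MP_L = w: 90·L^(-1/2) = w.
Solving for L: L^(-1/2) = w/90, so L = (90/w)^(2).

L(w) = 8100/w²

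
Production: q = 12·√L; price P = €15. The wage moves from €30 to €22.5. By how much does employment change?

From P·MP_L = w with MP_L = 6·L^(-1/2), the labor demand is L(w) = (90/w)^(2).
At w = 30: L = 9. At w = 22.5: L = 16.
ΔL = 16 − 9 = 7.

ΔL = 7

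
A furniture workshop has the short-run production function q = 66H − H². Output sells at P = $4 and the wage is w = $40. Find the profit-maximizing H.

The marginal product of H is MP_H = 66 − 2H.
A price-taking firm hires until the value of the marginal product equals the wage: P·MP_H = w, so 4·(66 − 2H) = 40.
Then 66 − 2H = 10, giving H = 28.

H* = 28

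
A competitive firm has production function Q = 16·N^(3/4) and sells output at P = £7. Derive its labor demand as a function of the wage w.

MP_N = (3/4)·16·N^(-1/4) = 12·N^(-1/4).
Setting P·MP_N = w: 84·N^(-1/4) = w.
Solving for N: N^(-1/4) = w/84, so N = (84/w)^(4).

N(w) = (84/w)^(4)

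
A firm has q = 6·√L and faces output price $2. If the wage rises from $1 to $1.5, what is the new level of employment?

L* = 16

From P·MP_L = w with MP_L = 3·L^(-1/2), the labor demand is L(w) = (6/w)^(2).
At w = 1: L = 36. At w = 1.5: L = 16.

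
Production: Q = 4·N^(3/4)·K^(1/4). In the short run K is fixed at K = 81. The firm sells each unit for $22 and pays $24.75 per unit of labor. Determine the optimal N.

With K = 81, MP_N = (3/4)·4·N^(-1/4)·81^(1/4) = 9·N^(-1/4).
Profit maximization for a price taker requires P·MP_N = w: 22·9·N^(-1/4) = 24.75.
So N^(-1/4) = 0.125, which gives N = 4096.

N* = 4096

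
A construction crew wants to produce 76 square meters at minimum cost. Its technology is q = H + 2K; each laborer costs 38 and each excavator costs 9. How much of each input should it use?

The inputs are perfect substitutes, so the firm uses whichever has the lower cost per unit of output.
Cost per unit of output via H is 38; via K it is 4.5. K is cheaper.
Producing q = 76 with K alone: H = 0, K = 38.

H* = 0, K* = 38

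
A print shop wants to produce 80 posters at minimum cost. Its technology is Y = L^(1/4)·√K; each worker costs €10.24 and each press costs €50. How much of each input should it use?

L* = 625, K* = 256

Cost minimization requires the marginal rate of technical substitution to equal the input-price ratio: MP_L/MP_K = w/r.
Here MP_L/MP_K = (1/4)·(K/L)/(1/2) = 0.5·(K/L). Setting this equal to 10.24/50 = 0.2048 gives K = 0.4096L.
Substituting into Y = 80: L^(1/4)·(0.4096L)^(1/2) = 80.
Solving, L = 625 and K = 256.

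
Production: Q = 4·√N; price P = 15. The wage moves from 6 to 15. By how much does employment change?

ΔN = -21

From P·MP_N = w with MP_N = 2·N^(-1/2), the labor demand is N(w) = (30/w)^(2).
At w = 6: N = 25. At w = 15: N = 4.
ΔN = 4 − 25 = -21.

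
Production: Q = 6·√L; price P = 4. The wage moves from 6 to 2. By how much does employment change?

From P·MP_L = w with MP_L = 3·L^(-1/2), the labor demand is L(w) = (12/w)^(2).
At w = 6: L = 4. At w = 2: L = 36.
ΔL = 36 − 4 = 32.

ΔL = 32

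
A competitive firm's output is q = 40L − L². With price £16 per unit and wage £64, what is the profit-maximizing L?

The marginal product of L is MP_L = 40 − 2L.
A price-taking firm hires until the value of the marginal product equals the wage: P·MP_L = w, so 16·(40 − 2L) = 64.
Then 40 − 2L = 4, giving L = 18.

L* = 18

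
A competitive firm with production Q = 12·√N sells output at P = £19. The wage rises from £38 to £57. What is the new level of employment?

N* = 4

From P·MP_N = w with MP_N = 6·N^(-1/2), the labor demand is N(w) = (114/w)^(2).
At w = 38: N = 9. At w = 57: N = 4.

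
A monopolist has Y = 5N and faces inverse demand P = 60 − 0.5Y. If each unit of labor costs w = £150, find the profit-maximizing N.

Marginal revenue from the inverse demand is MR = 60 − Y.
The marginal product is MP_N = 5.
A monopolist hires until marginal revenue product equals the wage: MR·MP_N = w.
(60 − 5N)·5 = 150, so N = 6.

N* = 6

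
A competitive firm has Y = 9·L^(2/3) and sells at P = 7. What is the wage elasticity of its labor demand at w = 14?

ε = -3

MP_L = (2/3)·9·L^(-1/3), so P·MP_L = w gives 42·L^(-1/3) = w.
Solving, L(w) = (42/w)^(3). This is a constant-elasticity form: L ∝ w^(−3), so ε = −3.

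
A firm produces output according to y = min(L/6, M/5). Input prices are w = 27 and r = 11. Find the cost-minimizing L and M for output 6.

L* = 36, M* = 30

With a fixed-proportions technology, the cost-minimizing bundle uses no slack in either input: L/6 = M/5 = y.
So L = 6·6 = 36 and M = 5·6 = 30.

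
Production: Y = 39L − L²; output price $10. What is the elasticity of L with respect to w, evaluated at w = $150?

From P·MP_L = w with MP_L = 39 − 2L, labor demand is L(w) = (39 − w/10)/2.
dL/dw = −1/(20) = -0.05.
At w = 150, L = 12, so ε = (dL/dw)·(w/L) = (-0.05)·(150/12) = -0.625.

ε = -0.625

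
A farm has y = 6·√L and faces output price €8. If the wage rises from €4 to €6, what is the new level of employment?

L* = 16

From P·MP_L = w with MP_L = 3·L^(-1/2), the labor demand is L(w) = (24/w)^(2).
At w = 4: L = 36. At w = 6: L = 16.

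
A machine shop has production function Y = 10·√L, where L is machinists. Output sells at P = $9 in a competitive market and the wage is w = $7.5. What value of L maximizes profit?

MP_L = (1/2)·10·L^(-1/2) = 5·L^(-1/2).
Profit maximization for a price taker requires P·MP_L = w: 9·5·L^(-1/2) = 7.5.
So L^(-1/2) = 1/6, which gives L = 36.

L* = 36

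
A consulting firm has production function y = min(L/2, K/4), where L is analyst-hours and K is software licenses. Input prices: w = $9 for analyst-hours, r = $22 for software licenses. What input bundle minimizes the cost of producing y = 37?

With a fixed-proportions technology, the cost-minimizing bundle uses no slack in either input: L/2 = K/4 = y.
So L = 2·37 = 74 and K = 4·37 = 148.

L* = 74, K* = 148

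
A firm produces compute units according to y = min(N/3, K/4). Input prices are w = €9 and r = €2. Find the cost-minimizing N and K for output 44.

With a fixed-proportions technology, the cost-minimizing bundle uses no slack in either input: N/3 = K/4 = y.
So N = 3·44 = 132 and K = 4·44 = 176.

N* = 132, K* = 176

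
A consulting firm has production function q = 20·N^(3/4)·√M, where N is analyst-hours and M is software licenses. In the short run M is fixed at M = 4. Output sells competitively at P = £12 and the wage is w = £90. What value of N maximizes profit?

With M = 4, MP_N = (3/4)·20·N^(-1/4)·4^(1/2) = 30·N^(-1/4).
Profit maximization for a price taker requires P·MP_N = w: 12·30·N^(-1/4) = 90.
So N^(-1/4) = 0.25, which gives N = 256.

N* = 256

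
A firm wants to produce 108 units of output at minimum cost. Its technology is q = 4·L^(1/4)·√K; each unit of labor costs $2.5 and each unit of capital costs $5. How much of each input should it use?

L* = 81, K* = 81

Cost minimization requires the marginal rate of technical substitution to equal the input-price ratio: MP_L/MP_K = w/r.
Here MP_L/MP_K = (1/4)·(K/L)/(1/2) = 0.5·(K/L). Setting this equal to 2.5/5 = 0.5 gives K = L.
Substituting into q = 108: 4·L^(1/4)·(L)^(1/2) = 108.
Solving, L = 81 and K = 81.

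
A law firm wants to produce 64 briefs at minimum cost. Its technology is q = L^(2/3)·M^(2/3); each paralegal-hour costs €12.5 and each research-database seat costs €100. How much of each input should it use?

Cost minimization requires the marginal rate of technical substitution to equal the input-price ratio: MP_L/MP_M = w/r.
Here MP_L/MP_M = (2/3)·(M/L)/(2/3) = (M/L). Setting this equal to 12.5/100 = 0.125 gives M = 0.125L.
Substituting into q = 64: L^(2/3)·(0.125L)^(2/3) = 64.
Solving, L = 64 and M = 8.

L* = 64, M* = 8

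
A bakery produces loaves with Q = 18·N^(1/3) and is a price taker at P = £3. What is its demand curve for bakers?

N(w) = (18/w)^(3/2)

MP_N = (1/3)·18·N^(-2/3) = 6·N^(-2/3).
Setting P·MP_N = w: 18·N^(-2/3) = w.
Solving for N: N^(-2/3) = w/18, so N = (18/w)^(3/2).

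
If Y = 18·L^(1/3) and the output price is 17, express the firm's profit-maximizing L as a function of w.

MP_L = (1/3)·18·L^(-2/3) = 6·L^(-2/3).
Setting P·MP_L = w: 102·L^(-2/3) = w.
Solving for L: L^(-2/3) = w/102, so L = (102/w)^(3/2).

L(w) = (102/w)^(3/2)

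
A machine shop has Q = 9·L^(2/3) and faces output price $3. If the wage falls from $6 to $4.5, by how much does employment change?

ΔL = 37

From P·MP_L = w with MP_L = 6·L^(-1/3), the labor demand is L(w) = (18/w)^(3).
At w = 6: L = 27. At w = 4.5: L = 64.
ΔL = 64 − 27 = 37.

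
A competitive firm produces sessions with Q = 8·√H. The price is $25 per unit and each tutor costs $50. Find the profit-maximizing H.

MP_H = (1/2)·8·H^(-1/2) = 4·H^(-1/2).
Profit maximization for a price taker requires P·MP_H = w: 25·4·H^(-1/2) = 50.
So H^(-1/2) = 0.5, which gives H = 4.

H* = 4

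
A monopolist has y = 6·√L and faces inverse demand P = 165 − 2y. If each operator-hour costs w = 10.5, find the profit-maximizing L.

Marginal revenue from the inverse demand is MR = 165 − 4y.
The marginal product is MP_L = 3·L^(-1/2).
A monopolist hires until marginal revenue product equals the wage: MR·MP_L = w.
At L, y = 6·√L. Substituting and solving: (165 − 24·√L)·3·L^(-1/2) = 10.5 gives L = 36.

L* = 36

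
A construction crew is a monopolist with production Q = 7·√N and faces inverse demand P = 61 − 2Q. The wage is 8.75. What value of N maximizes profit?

Marginal revenue from the inverse demand is MR = 61 − 4Q.
The marginal product is MP_N = 3.5·N^(-1/2).
A monopolist hires until marginal revenue product equals the wage: MR·MP_N = w.
At N, Q = 7·√N. Substituting and solving: (61 − 28·√N)·3.5·N^(-1/2) = 8.75 gives N = 4.

N* = 4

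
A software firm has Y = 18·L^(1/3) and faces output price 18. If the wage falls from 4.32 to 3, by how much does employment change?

ΔL = 91

From P·MP_L = w with MP_L = 6·L^(-2/3), the labor demand is L(w) = (108/w)^(3/2).
At w = 4.32: L = 125. At w = 3: L = 216.
ΔL = 216 − 125 = 91.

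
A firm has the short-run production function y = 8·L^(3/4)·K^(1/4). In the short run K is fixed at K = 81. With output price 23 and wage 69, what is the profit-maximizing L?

L* = 1296

With K = 81, MP_L = (3/4)·8·L^(-1/4)·81^(1/4) = 18·L^(-1/4).
Profit maximization for a price taker requires P·MP_L = w: 23·18·L^(-1/4) = 69.
So L^(-1/4) = 1/6, which gives L = 1296.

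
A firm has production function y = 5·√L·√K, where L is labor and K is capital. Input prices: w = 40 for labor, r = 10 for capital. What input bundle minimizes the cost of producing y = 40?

L* = 4, K* = 16

Cost minimization requires the marginal rate of technical substitution to equal the input-price ratio: MP_L/MP_K = w/r.
Here MP_L/MP_K = (1/2)·(K/L)/(1/2) = (K/L). Setting this equal to 40/10 = 4 gives K = 4L.
Substituting into y = 40: 5·L^(1/2)·(4L)^(1/2) = 40.
Solving, L = 4 and K = 16.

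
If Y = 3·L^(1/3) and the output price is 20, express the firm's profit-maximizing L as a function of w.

L(w) = (20/w)^(3/2)

MP_L = (1/3)·3·L^(-2/3) = L^(-2/3).
Setting P·MP_L = w: 20·L^(-2/3) = w.
Solving for L: L^(-2/3) = w/20, so L = (20/w)^(3/2).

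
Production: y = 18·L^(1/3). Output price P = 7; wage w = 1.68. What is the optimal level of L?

L* = 125

MP_L = (1/3)·18·L^(-2/3) = 6·L^(-2/3).
Profit maximization for a price taker requires P·MP_L = w: 7·6·L^(-2/3) = 1.68.
So L^(-2/3) = 0.04, which gives L = 125.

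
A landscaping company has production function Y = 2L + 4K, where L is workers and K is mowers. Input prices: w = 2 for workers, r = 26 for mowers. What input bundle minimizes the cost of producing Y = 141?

L* = 70.5, K* = 0

The inputs are perfect substitutes, so the firm uses whichever has the lower cost per unit of output.
Cost per unit of output via L is w/2 = 1; via K it is r/4 = 6.5. L is cheaper.
Producing Y = 141 with L alone: L = 70.5, K = 0.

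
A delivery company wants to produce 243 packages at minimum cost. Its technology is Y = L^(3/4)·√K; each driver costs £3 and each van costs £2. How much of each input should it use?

L* = 81, K* = 81

Cost minimization requires the marginal rate of technical substitution to equal the input-price ratio: MP_L/MP_K = w/r.
Here MP_L/MP_K = (3/4)·(K/L)/(1/2) = 1.5·(K/L). Setting this equal to 3/2 = 1.5 gives K = L.
Substituting into Y = 243: L^(3/4)·(L)^(1/2) = 243.
Solving, L = 81 and K = 81.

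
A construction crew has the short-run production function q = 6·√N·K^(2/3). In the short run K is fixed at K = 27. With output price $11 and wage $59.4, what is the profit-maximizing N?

N* = 25

With K = 27, MP_N = (1/2)·6·N^(-1/2)·27^(2/3) = 27·N^(-1/2).
Profit maximization for a price taker requires P·MP_N = w: 11·27·N^(-1/2) = 59.4.
So N^(-1/2) = 0.2, which gives N = 25.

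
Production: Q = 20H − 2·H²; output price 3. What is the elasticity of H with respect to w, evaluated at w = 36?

From P·MP_H = w with MP_H = 20 − 4H, labor demand is H(w) = (20 − w/3)/4.
dH/dw = −1/(12) = -1/12.
At w = 36, H = 2, so ε = (dH/dw)·(w/H) = (-1/12)·(36/2) = -1.5.

ε = -1.5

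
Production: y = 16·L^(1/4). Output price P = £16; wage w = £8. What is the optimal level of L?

MP_L = (1/4)·16·L^(-3/4) = 4·L^(-3/4).
Profit maximization for a price taker requires P·MP_L = w: 16·4·L^(-3/4) = 8.
So L^(-3/4) = 0.125, which gives L = 16.

L* = 16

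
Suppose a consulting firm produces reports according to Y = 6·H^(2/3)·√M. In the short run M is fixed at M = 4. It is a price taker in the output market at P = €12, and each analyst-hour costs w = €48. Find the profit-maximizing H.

H* = 8

With M = 4, MP_H = (2/3)·6·H^(-1/3)·4^(1/2) = 8·H^(-1/3).
Profit maximization for a price taker requires P·MP_H = w: 12·8·H^(-1/3) = 48.
So H^(-1/3) = 0.5, which gives H = 8.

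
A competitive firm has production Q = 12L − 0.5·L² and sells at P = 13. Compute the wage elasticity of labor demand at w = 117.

ε = -3

From P·MP_L = w with MP_L = 12 − L, labor demand is L(w) = 12 − w/13.
dL/dw = −1/(13) = -1/13.
At w = 117, L = 3, so ε = (dL/dw)·(w/L) = (-1/13)·(117/3) = -3.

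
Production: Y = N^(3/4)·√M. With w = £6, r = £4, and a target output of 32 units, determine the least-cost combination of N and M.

N* = 16, M* = 16

Cost minimization requires the marginal rate of technical substitution to equal the input-price ratio: MP_N/MP_M = w/r.
Here MP_N/MP_M = (3/4)·(M/N)/(1/2) = 1.5·(M/N). Setting this equal to 6/4 = 1.5 gives M = N.
Substituting into Y = 32: N^(3/4)·(N)^(1/2) = 32.
Solving, N = 16 and M = 16.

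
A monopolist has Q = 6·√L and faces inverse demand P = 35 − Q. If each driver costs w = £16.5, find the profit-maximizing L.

Marginal revenue from the inverse demand is MR = 35 − 2Q.
The marginal product is MP_L = 3·L^(-1/2).
A monopolist hires until marginal revenue product equals the wage: MR·MP_L = w.
At L, Q = 6·√L. Substituting and solving: (35 − 12·√L)·3·L^(-1/2) = 16.5 gives L = 4.

L* = 4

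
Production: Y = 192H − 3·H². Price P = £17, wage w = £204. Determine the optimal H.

H* = 30

The marginal product of H is MP_H = 192 − 6H.
A price-taking firm hires until the value of the marginal product equals the wage: P·MP_H = w, so 17·(192 − 6H) = 204.
Then 192 − 6H = 12, giving H = 30.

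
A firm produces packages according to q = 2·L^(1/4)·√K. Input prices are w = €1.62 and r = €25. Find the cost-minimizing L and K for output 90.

L* = 625, K* = 81

Cost minimization requires the marginal rate of technical substitution to equal the input-price ratio: MP_L/MP_K = w/r.
Here MP_L/MP_K = (1/4)·(K/L)/(1/2) = 0.5·(K/L). Setting this equal to 1.62/25 = 0.0648 gives K = 0.1296L.
Substituting into q = 90: 2·L^(1/4)·(0.1296L)^(1/2) = 90.
Solving, L = 625 and K = 81.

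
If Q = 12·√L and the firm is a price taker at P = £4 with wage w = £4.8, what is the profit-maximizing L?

MP_L = (1/2)·12·L^(-1/2) = 6·L^(-1/2).
Profit maximization for a price taker requires P·MP_L = w: 4·6·L^(-1/2) = 4.8.
So L^(-1/2) = 0.2, which gives L = 25.

L* = 25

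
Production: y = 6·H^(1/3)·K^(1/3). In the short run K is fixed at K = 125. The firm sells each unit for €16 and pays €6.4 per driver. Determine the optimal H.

H* = 125

With K = 125, MP_H = (1/3)·6·H^(-2/3)·125^(1/3) = 10·H^(-2/3).
Profit maximization for a price taker requires P·MP_H = w: 16·10·H^(-2/3) = 6.4.
So H^(-2/3) = 0.04, which gives H = 125.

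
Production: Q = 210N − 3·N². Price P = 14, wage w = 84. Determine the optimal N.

N* = 34

The marginal product of N is MP_N = 210 − 6N.
A price-taking firm hires until the value of the marginal product equals the wage: P·MP_N = w, so 14·(210 − 6N) = 84.
Then 210 − 6N = 6, giving N = 34.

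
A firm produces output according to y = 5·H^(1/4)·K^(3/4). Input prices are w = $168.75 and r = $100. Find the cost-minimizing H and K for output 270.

H* = 16, K* = 81

Cost minimization requires the marginal rate of technical substitution to equal the input-price ratio: MP_H/MP_K = w/r.
Here MP_H/MP_K = (1/4)·(K/H)/(3/4) = (1/3)·(K/H). Setting this equal to 168.75/100 = 1.6875 gives K = 5.0625H.
Substituting into y = 270: 5·H^(1/4)·(5.0625H)^(3/4) = 270.
Solving, H = 16 and K = 81.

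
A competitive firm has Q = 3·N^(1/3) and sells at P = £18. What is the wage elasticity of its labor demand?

ε = -1.5

MP_N = (1/3)·3·N^(-2/3), so P·MP_N = w gives 18·N^(-2/3) = w.
Solving, N(w) = (18/w)^(3/2). This is a constant-elasticity form: N ∝ w^(−3/2), so ε = −3/2.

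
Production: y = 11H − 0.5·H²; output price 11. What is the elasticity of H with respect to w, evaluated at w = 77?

ε = -1.75

From P·MP_H = w with MP_H = 11 − H, labor demand is H(w) = 11 − w/11.
dH/dw = −1/(11) = -1/11.
At w = 77, H = 4, so ε = (dH/dw)·(w/H) = (-1/11)·(77/4) = -1.75.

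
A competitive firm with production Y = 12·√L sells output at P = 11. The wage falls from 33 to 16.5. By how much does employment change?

From P·MP_L = w with MP_L = 6·L^(-1/2), the labor demand is L(w) = (66/w)^(2).
At w = 33: L = 4. At w = 16.5: L = 16.
ΔL = 16 − 4 = 12.

ΔL = 12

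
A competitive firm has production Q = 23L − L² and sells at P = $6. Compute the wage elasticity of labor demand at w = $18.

From P·MP_L = w with MP_L = 23 − 2L, labor demand is L(w) = (23 − w/6)/2.
dL/dw = −1/(12) = -1/12.
At w = 18, L = 10, so ε = (dL/dw)·(w/L) = (-1/12)·(18/10) = -0.15.

ε = -0.15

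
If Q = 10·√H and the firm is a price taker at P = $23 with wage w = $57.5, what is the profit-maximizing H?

H* = 4

MP_H = (1/2)·10·H^(-1/2) = 5·H^(-1/2).
Profit maximization for a price taker requires P·MP_H = w: 23·5·H^(-1/2) = 57.5.
So H^(-1/2) = 0.5, which gives H = 4.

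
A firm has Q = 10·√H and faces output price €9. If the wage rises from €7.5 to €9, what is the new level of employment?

From P·MP_H = w with MP_H = 5·H^(-1/2), the labor demand is H(w) = (45/w)^(2).
At w = 7.5: H = 36. At w = 9: H = 25.

H* = 25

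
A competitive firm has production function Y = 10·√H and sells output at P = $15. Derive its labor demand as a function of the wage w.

MP_H = (1/2)·10·H^(-1/2) = 5·H^(-1/2).
Setting P·MP_H = w: 75·H^(-1/2) = w.
Solving for H: H^(-1/2) = w/75, so H = (75/w)^(2).

H(w) = 5625/w²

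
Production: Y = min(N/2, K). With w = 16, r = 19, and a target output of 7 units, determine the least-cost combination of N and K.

With a fixed-proportions technology, the cost-minimizing bundle uses no slack in either input: N/2 = K = Y.
So N = 2·7 = 14 and K = 7.

N* = 14, K* = 7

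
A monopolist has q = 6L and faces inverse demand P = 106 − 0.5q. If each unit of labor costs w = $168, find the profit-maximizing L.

Marginal revenue from the inverse demand is MR = 106 − q.
The marginal product is MP_L = 6.
A monopolist hires until marginal revenue product equals the wage: MR·MP_L = w.
(106 − 6L)·6 = 168, so L = 13.

L* = 13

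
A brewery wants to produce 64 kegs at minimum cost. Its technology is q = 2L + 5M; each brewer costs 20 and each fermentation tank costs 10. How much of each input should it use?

L* = 0, M* = 12.8

The inputs are perfect substitutes, so the firm uses whichever has the lower cost per unit of output.
Cost per unit of output via L is w/2 = 10; via M it is r/5 = 2. M is cheaper.
Producing q = 64 with M alone: L = 0, M = 12.8.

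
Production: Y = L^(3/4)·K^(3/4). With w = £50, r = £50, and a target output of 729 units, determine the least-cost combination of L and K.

L* = 81, K* = 81

Cost minimization requires the marginal rate of technical substitution to equal the input-price ratio: MP_L/MP_K = w/r.
Here MP_L/MP_K = (3/4)·(K/L)/(3/4) = (K/L). Setting this equal to 50/50 = 1 gives K = L.
Substituting into Y = 729: L^(3/4)·(L)^(3/4) = 729.
Solving, L = 81 and K = 81.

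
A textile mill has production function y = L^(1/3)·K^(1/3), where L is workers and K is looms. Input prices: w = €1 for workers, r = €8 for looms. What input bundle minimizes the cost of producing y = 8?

L* = 64, K* = 8

Cost minimization requires the marginal rate of technical substitution to equal the input-price ratio: MP_L/MP_K = w/r.
Here MP_L/MP_K = (1/3)·(K/L)/(1/3) = (K/L). Setting this equal to 1/8 = 0.125 gives K = 0.125L.
Substituting into y = 8: L^(1/3)·(0.125L)^(1/3) = 8.
Solving, L = 64 and K = 8.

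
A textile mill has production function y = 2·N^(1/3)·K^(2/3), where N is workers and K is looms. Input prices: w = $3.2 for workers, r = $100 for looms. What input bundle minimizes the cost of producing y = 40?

N* = 125, K* = 8

Cost minimization requires the marginal rate of technical substitution to equal the input-price ratio: MP_N/MP_K = w/r.
Here MP_N/MP_K = (1/3)·(K/N)/(2/3) = 0.5·(K/N). Setting this equal to 3.2/100 = 0.032 gives K = 0.064N.
Substituting into y = 40: 2·N^(1/3)·(0.064N)^(2/3) = 40.
Solving, N = 125 and K = 8.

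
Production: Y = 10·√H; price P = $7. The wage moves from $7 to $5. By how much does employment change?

From P·MP_H = w with MP_H = 5·H^(-1/2), the labor demand is H(w) = (35/w)^(2).
At w = 7: H = 25. At w = 5: H = 49.
ΔH = 49 − 25 = 24.

ΔH = 24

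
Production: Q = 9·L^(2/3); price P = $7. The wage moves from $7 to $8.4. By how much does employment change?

From P·MP_L = w with MP_L = 6·L^(-1/3), the labor demand is L(w) = (42/w)^(3).
At w = 7: L = 216. At w = 8.4: L = 125.
ΔL = 125 − 216 = -91.

ΔL = -91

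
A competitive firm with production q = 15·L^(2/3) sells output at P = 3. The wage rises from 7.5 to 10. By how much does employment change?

ΔL = -37

From P·MP_L = w with MP_L = 10·L^(-1/3), the labor demand is L(w) = (30/w)^(3).
At w = 7.5: L = 64. At w = 10: L = 27.
ΔL = 27 − 64 = -37.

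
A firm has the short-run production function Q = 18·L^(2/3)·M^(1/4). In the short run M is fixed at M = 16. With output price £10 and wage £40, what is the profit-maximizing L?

With M = 16, MP_L = (2/3)·18·L^(-1/3)·16^(1/4) = 24·L^(-1/3).
Profit maximization for a price taker requires P·MP_L = w: 10·24·L^(-1/3) = 40.
So L^(-1/3) = 1/6, which gives L = 216.

L* = 216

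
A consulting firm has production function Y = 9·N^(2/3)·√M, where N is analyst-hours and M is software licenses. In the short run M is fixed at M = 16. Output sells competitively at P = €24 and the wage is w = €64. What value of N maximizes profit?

With M = 16, MP_N = (2/3)·9·N^(-1/3)·16^(1/2) = 24·N^(-1/3).
Profit maximization for a price taker requires P·MP_N = w: 24·24·N^(-1/3) = 64.
So N^(-1/3) = 1/9, which gives N = 729.

N* = 729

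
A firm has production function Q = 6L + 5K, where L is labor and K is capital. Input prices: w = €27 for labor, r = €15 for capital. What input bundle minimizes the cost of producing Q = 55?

The inputs are perfect substitutes, so the firm uses whichever has the lower cost per unit of output.
Cost per unit of output via L is w/6 = 4.5; via K it is r/5 = 3. K is cheaper.
Producing Q = 55 with K alone: L = 0, K = 11.

L* = 0, K* = 11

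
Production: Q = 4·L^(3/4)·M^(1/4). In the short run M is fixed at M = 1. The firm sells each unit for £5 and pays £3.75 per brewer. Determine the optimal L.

With M = 1, MP_L = (3/4)·4·L^(-1/4)·1^(1/4) = 3·L^(-1/4).
Profit maximization for a price taker requires P·MP_L = w: 5·3·L^(-1/4) = 3.75.
So L^(-1/4) = 0.25, which gives L = 256.

L* = 256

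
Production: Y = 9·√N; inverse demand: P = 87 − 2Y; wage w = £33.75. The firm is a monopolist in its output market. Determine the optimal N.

N* = 4

Marginal revenue from the inverse demand is MR = 87 − 4Y.
The marginal product is MP_N = 4.5·N^(-1/2).
A monopolist hires until marginal revenue product equals the wage: MR·MP_N = w.
At N, Y = 9·√N. Substituting and solving: (87 − 36·√N)·4.5·N^(-1/2) = 33.75 gives N = 4.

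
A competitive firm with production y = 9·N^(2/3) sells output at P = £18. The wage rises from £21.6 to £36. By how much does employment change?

From P·MP_N = w with MP_N = 6·N^(-1/3), the labor demand is N(w) = (108/w)^(3).
At w = 21.6: N = 125. At w = 36: N = 27.
ΔN = 27 − 125 = -98.

ΔN = -98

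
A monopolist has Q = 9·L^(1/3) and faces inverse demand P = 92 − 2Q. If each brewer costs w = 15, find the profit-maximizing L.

Marginal revenue from the inverse demand is MR = 92 − 4Q.
The marginal product is MP_L = 3·L^(-2/3).
A monopolist hires until marginal revenue product equals the wage: MR·MP_L = w.
At L, Q = 9·L^(1/3). Substituting and solving: (92 − 36·L^(1/3))·3·L^(-2/3) = 15 gives L = 8.

L* = 8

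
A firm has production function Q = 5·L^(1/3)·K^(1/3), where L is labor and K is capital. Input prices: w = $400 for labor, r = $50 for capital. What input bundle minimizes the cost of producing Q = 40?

L* = 8, K* = 64

Cost minimization requires the marginal rate of technical substitution to equal the input-price ratio: MP_L/MP_K = w/r.
Here MP_L/MP_K = (1/3)·(K/L)/(1/3) = (K/L). Setting this equal to 400/50 = 8 gives K = 8L.
Substituting into Q = 40: 5·L^(1/3)·(8L)^(1/3) = 40.
Solving, L = 8 and K = 64.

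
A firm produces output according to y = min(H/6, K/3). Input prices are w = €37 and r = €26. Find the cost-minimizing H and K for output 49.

H* = 294, K* = 147

With a fixed-proportions technology, the cost-minimizing bundle uses no slack in either input: H/6 = K/3 = y.
So H = 6·49 = 294 and K = 3·49 = 147.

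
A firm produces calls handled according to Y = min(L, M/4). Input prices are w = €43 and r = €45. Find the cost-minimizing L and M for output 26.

With a fixed-proportions technology, the cost-minimizing bundle uses no slack in either input: L = M/4 = Y.
So L = 26 and M = 4·26 = 104.

L* = 26, M* = 104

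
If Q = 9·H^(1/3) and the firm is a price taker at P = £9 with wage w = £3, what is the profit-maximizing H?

H* = 27

MP_H = (1/3)·9·H^(-2/3) = 3·H^(-2/3).
Profit maximization for a price taker requires P·MP_H = w: 9·3·H^(-2/3) = 3.
So H^(-2/3) = 1/9, which gives H = 27.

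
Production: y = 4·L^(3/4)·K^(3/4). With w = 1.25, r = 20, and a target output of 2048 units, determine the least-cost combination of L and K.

L* = 256, K* = 16

Cost minimization requires the marginal rate of technical substitution to equal the input-price ratio: MP_L/MP_K = w/r.
Here MP_L/MP_K = (3/4)·(K/L)/(3/4) = (K/L). Setting this equal to 1.25/20 = 0.0625 gives K = 0.0625L.
Substituting into y = 2048: 4·L^(3/4)·(0.0625L)^(3/4) = 2048.
Solving, L = 256 and K = 16.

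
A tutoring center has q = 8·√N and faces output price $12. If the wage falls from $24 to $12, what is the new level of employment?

From P·MP_N = w with MP_N = 4·N^(-1/2), the labor demand is N(w) = (48/w)^(2).
At w = 24: N = 4. At w = 12: N = 16.

N* = 16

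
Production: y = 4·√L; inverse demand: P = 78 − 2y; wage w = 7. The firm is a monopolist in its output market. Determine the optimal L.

L* = 16

Marginal revenue from the inverse demand is MR = 78 − 4y.
The marginal product is MP_L = 2·L^(-1/2).
A monopolist hires until marginal revenue product equals the wage: MR·MP_L = w.
At L, y = 4·√L. Substituting and solving: (78 − 16·√L)·2·L^(-1/2) = 7 gives L = 16.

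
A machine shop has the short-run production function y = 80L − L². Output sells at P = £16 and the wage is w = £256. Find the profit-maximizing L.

L* = 32

The marginal product of L is MP_L = 80 − 2L.
A price-taking firm hires until the value of the marginal product equals the wage: P·MP_L = w, so 16·(80 − 2L) = 256.
Then 80 − 2L = 16, giving L = 32.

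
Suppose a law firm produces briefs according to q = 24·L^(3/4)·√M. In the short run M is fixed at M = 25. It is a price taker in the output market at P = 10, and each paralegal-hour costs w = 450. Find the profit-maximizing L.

L* = 16

With M = 25, MP_L = (3/4)·24·L^(-1/4)·25^(1/2) = 90·L^(-1/4).
Profit maximization for a price taker requires P·MP_L = w: 10·90·L^(-1/4) = 450.
So L^(-1/4) = 0.5, which gives L = 16.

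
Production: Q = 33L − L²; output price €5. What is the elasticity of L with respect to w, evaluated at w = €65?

From P·MP_L = w with MP_L = 33 − 2L, labor demand is L(w) = (33 − w/5)/2.
dL/dw = −1/(10) = -0.1.
At w = 65, L = 10, so ε = (dL/dw)·(w/L) = (-0.1)·(65/10) = -0.65.

ε = -0.65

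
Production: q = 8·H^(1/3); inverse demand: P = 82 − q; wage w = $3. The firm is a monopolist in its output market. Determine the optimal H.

H* = 64

Marginal revenue from the inverse demand is MR = 82 − 2q.
The marginal product is MP_H = (8/3)·H^(-2/3).
A monopolist hires until marginal revenue product equals the wage: MR·MP_H = w.
At H, q = 8·H^(1/3). Substituting and solving: (82 − 16·H^(1/3))·(8/3)·H^(-2/3) = 3 gives H = 64.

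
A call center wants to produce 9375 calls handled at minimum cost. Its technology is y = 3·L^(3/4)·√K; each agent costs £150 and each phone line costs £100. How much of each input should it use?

L* = 625, K* = 625

Cost minimization requires the marginal rate of technical substitution to equal the input-price ratio: MP_L/MP_K = w/r.
Here MP_L/MP_K = (3/4)·(K/L)/(1/2) = 1.5·(K/L). Setting this equal to 150/100 = 1.5 gives K = L.
Substituting into y = 9375: 3·L^(3/4)·(L)^(1/2) = 9375.
Solving, L = 625 and K = 625.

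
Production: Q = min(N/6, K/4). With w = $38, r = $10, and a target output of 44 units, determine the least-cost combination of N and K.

N* = 264, K* = 176

With a fixed-proportions technology, the cost-minimizing bundle uses no slack in either input: N/6 = K/4 = Q.
So N = 6·44 = 264 and K = 4·44 = 176.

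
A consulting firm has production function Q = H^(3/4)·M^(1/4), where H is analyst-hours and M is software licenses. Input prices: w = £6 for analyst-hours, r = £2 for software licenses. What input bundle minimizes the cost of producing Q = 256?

Cost minimization requires the marginal rate of technical substitution to equal the input-price ratio: MP_H/MP_M = w/r.
Here MP_H/MP_M = (3/4)·(M/H)/(1/4) = 3·(M/H). Setting this equal to 6/2 = 3 gives M = H.
Substituting into Q = 256: H^(3/4)·(H)^(1/4) = 256.
Solving, H = 256 and M = 256.

H* = 256, M* = 256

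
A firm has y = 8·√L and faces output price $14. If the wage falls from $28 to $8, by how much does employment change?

ΔL = 45

From P·MP_L = w with MP_L = 4·L^(-1/2), the labor demand is L(w) = (56/w)^(2).
At w = 28: L = 4. At w = 8: L = 49.
ΔL = 49 − 4 = 45.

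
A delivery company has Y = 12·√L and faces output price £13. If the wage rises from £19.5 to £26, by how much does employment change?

From P·MP_L = w with MP_L = 6·L^(-1/2), the labor demand is L(w) = (78/w)^(2).
At w = 19.5: L = 16. At w = 26: L = 9.
ΔL = 9 − 16 = -7.

ΔL = -7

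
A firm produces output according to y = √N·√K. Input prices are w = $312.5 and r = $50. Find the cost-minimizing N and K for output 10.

N* = 4, K* = 25

Cost minimization requires the marginal rate of technical substitution to equal the input-price ratio: MP_N/MP_K = w/r.
Here MP_N/MP_K = (1/2)·(K/N)/(1/2) = (K/N). Setting this equal to 312.5/50 = 6.25 gives K = 6.25N.
Substituting into y = 10: N^(1/2)·(6.25N)^(1/2) = 10.
Solving, N = 4 and K = 25.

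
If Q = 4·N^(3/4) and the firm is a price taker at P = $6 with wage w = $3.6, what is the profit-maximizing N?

MP_N = (3/4)·4·N^(-1/4) = 3·N^(-1/4).
Profit maximization for a price taker requires P·MP_N = w: 6·3·N^(-1/4) = 3.6.
So N^(-1/4) = 0.2, which gives N = 625.

N* = 625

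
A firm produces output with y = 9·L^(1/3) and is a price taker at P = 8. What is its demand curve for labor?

MP_L = (1/3)·9·L^(-2/3) = 3·L^(-2/3).
Setting P·MP_L = w: 24·L^(-2/3) = w.
Solving for L: L^(-2/3) = w/24, so L = (24/w)^(3/2).

L(w) = (24/w)^(3/2)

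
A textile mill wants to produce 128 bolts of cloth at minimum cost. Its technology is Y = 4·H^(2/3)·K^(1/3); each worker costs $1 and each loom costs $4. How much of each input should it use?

H* = 64, K* = 8

Cost minimization requires the marginal rate of technical substitution to equal the input-price ratio: MP_H/MP_K = w/r.
Here MP_H/MP_K = (2/3)·(K/H)/(1/3) = 2·(K/H). Setting this equal to 1/4 = 0.25 gives K = 0.125H.
Substituting into Y = 128: 4·H^(2/3)·(0.125H)^(1/3) = 128.
Solving, H = 64 and K = 8.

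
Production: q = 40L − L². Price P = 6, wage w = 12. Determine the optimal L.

L* = 19

The marginal product of L is MP_L = 40 − 2L.
A price-taking firm hires until the value of the marginal product equals the wage: P·MP_L = w, so 6·(40 − 2L) = 12.
Then 40 − 2L = 2, giving L = 19.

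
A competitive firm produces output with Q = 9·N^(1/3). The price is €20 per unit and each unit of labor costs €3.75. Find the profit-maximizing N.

MP_N = (1/3)·9·N^(-2/3) = 3·N^(-2/3).
Profit maximization for a price taker requires P·MP_N = w: 20·3·N^(-2/3) = 3.75.
So N^(-2/3) = 0.0625, which gives N = 64.

N* = 64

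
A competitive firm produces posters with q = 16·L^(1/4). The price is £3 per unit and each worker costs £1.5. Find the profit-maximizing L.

L* = 16

MP_L = (1/4)·16·L^(-3/4) = 4·L^(-3/4).
Profit maximization for a price taker requires P·MP_L = w: 3·4·L^(-3/4) = 1.5.
So L^(-3/4) = 0.125, which gives L = 16.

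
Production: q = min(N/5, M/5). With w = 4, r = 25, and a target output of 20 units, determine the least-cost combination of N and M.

With a fixed-proportions technology, the cost-minimizing bundle uses no slack in either input: N/5 = M/5 = q.
So N = 5·20 = 100 and M = 5·20 = 100.

N* = 100, M* = 100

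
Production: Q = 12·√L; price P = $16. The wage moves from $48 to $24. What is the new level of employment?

From P·MP_L = w with MP_L = 6·L^(-1/2), the labor demand is L(w) = (96/w)^(2).
At w = 48: L = 4. At w = 24: L = 16.

L* = 16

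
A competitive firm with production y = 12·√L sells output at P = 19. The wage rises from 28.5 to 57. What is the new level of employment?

L* = 4

From P·MP_L = w with MP_L = 6·L^(-1/2), the labor demand is L(w) = (114/w)^(2).
At w = 28.5: L = 16. At w = 57: L = 4.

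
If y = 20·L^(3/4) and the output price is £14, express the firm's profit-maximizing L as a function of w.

MP_L = (3/4)·20·L^(-1/4) = 15·L^(-1/4).
Setting P·MP_L = w: 210·L^(-1/4) = w.
Solving for L: L^(-1/4) = w/210, so L = (210/w)^(4).

L(w) = (210/w)^(4)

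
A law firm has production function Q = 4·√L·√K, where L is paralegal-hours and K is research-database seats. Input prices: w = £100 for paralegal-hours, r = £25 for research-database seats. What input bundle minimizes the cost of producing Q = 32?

L* = 4, K* = 16

Cost minimization requires the marginal rate of technical substitution to equal the input-price ratio: MP_L/MP_K = w/r.
Here MP_L/MP_K = (1/2)·(K/L)/(1/2) = (K/L). Setting this equal to 100/25 = 4 gives K = 4L.
Substituting into Q = 32: 4·L^(1/2)·(4L)^(1/2) = 32.
Solving, L = 4 and K = 16.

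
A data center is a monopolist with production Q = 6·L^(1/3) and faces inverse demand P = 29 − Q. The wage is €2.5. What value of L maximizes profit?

Marginal revenue from the inverse demand is MR = 29 − 2Q.
The marginal product is MP_L = 2·L^(-2/3).
A monopolist hires until marginal revenue product equals the wage: MR·MP_L = w.
At L, Q = 6·L^(1/3). Substituting and solving: (29 − 12·L^(1/3))·2·L^(-2/3) = 2.5 gives L = 8.

L* = 8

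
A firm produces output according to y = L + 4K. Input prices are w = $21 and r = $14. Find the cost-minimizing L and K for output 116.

L* = 0, K* = 29

The inputs are perfect substitutes, so the firm uses whichever has the lower cost per unit of output.
Cost per unit of output via L is 21; via K it is 3.5. K is cheaper.
Producing y = 116 with K alone: L = 0, K = 29.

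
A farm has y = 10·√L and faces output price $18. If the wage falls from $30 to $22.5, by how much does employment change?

ΔL = 7

From P·MP_L = w with MP_L = 5·L^(-1/2), the labor demand is L(w) = (90/w)^(2).
At w = 30: L = 9. At w = 22.5: L = 16.
ΔL = 16 − 9 = 7.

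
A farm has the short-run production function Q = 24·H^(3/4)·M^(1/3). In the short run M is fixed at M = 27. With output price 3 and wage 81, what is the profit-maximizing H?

With M = 27, MP_H = (3/4)·24·H^(-1/4)·27^(1/3) = 54·H^(-1/4).
Profit maximization for a price taker requires P·MP_H = w: 3·54·H^(-1/4) = 81.
So H^(-1/4) = 0.5, which gives H = 16.

H* = 16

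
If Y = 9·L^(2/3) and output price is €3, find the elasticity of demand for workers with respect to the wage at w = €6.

ε = -3

MP_L = (2/3)·9·L^(-1/3), so P·MP_L = w gives 18·L^(-1/3) = w.
Solving, L(w) = (18/w)^(3). This is a constant-elasticity form: L ∝ w^(−3), so ε = −3.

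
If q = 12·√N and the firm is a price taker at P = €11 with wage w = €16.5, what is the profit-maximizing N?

MP_N = (1/2)·12·N^(-1/2) = 6·N^(-1/2).
Profit maximization for a price taker requires P·MP_N = w: 11·6·N^(-1/2) = 16.5.
So N^(-1/2) = 0.25, which gives N = 16.

N* = 16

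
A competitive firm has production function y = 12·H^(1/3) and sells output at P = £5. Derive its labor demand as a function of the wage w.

H(w) = (20/w)^(3/2)

MP_H = (1/3)·12·H^(-2/3) = 4·H^(-2/3).
Setting P·MP_H = w: 20·H^(-2/3) = w.
Solving for H: H^(-2/3) = w/20, so H = (20/w)^(3/2).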